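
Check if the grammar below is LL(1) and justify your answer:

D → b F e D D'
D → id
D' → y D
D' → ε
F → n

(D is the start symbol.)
No. Predict set conflict for D': { 'y' }

A grammar is LL(1) if for each non-terminal N with multiple productions, the predict sets of those productions are pairwise disjoint, where PREDICT(N → α) = (FIRST(α) \ {ε}) ∪ (FOLLOW(N) if α ⇒* ε).

Relevant sets:
  FOLLOW(D') = { $, 'y' }

For D:
  PREDICT(D → b F e D D') = { 'b' }
  PREDICT(D → id) = { 'id' }
For D':
  PREDICT(D' → y D) = { 'y' }
  PREDICT(D' → ε) = { $, 'y' }
F has a single production, so nothing to check there.

Conflict found: Predict set conflict for D': { 'y' }
The grammar is NOT LL(1).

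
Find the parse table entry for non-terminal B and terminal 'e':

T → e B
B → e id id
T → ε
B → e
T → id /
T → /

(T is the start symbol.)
To find M[B, 'e'], we find productions for B where 'e' is in the predict set (PREDICT(N → α) = (FIRST(α) \ {ε}) ∪ (FOLLOW(N) if α ⇒* ε)).

B → e id id: PREDICT = { 'e' }
  'e' is in predict set, so this production goes in M[B, 'e']
B → e: PREDICT = { 'e' }
  'e' is in predict set, so this production goes in M[B, 'e']

M[B, 'e'] = B → e id id, B → e  (a multiply-defined cell — the grammar is not LL(1))

Answer: B → e id id, B → e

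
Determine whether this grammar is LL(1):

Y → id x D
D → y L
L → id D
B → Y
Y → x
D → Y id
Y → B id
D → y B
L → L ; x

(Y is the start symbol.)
No. Predict set conflict for Y: { 'id' }

A grammar is LL(1) if for each non-terminal N with multiple productions, the predict sets of those productions are pairwise disjoint, where PREDICT(N → α) = (FIRST(α) \ {ε}) ∪ (FOLLOW(N) if α ⇒* ε).

Relevant sets:
  FIRST(B) = { 'id', 'x' }
  FIRST(Y) = { 'id', 'x' }
  FIRST(L) = { 'id' }

For Y:
  PREDICT(Y → id x D) = { 'id' }
  PREDICT(Y → x) = { 'x' }
  PREDICT(Y → B id) = { 'id', 'x' }
For D:
  PREDICT(D → y L) = { 'y' }
  PREDICT(D → Y id) = { 'id', 'x' }
  PREDICT(D → y B) = { 'y' }
For L:
  PREDICT(L → id D) = { 'id' }
  PREDICT(L → L ';' x) = { 'id' }
B has a single production, so nothing to check there.

Conflict found: Predict set conflict for Y: { 'id' }
The grammar is NOT LL(1).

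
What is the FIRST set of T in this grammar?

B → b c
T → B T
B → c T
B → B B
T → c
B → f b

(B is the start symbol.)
To compute FIRST(T), examine every production with T on the left-hand side, reading each right-hand side left to right until a non-nullable symbol is reached.

FIRST sets of the other non-terminals involved (by the same procedure, iterated to a fixed point):
  FIRST(B) = { 'b', 'c', 'f' }

From T → B T:
  - B is a non-terminal: add FIRST(B) \ {ε} = { 'b', 'c', 'f' }
    B is not nullable, so stop
From T → c:
  - c is a terminal: add 'c' and stop

Collecting: FIRST(T) = { 'b', 'c', 'f' }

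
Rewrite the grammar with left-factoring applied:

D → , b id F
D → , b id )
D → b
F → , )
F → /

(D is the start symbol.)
Left-factoring transforms A → αβ₁ | αβ₂ into A → αA' and A' → β₁ | β₂
(α is the longest common prefix among the alternatives). Repeat until
no nonterminal has two alternatives with a common prefix.

Round 1: D has alternatives sharing prefix ', b id'. Introduce D': D → , b id D'
  Add: D' → F
  Add: D' → )

No remaining common prefixes — done.

Resulting grammar:
D → , b id D'
D' → F
D' → )
D → b
F → , )
F → /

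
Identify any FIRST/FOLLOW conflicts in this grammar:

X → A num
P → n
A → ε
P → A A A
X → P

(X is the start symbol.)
No FIRST/FOLLOW conflicts.

A FIRST/FOLLOW conflict occurs when a non-terminal N has a nullable alternative N → β (β ⇒* ε) and another alternative N → α with FIRST(α) ∩ FOLLOW(N) ≠ ∅: on such a lookahead the parser cannot decide between expanding α and letting N vanish via β.

Nullable non-terminals: A, P, X.
FIRST sets used below: FIRST(A) = { ε }, FIRST(P) = { 'n', ε }
A has a nullable alternative but only one production, so nothing to check.

P: nullable alternative(s) P → A A A; FOLLOW(P) = { $ }
  P → n: FIRST \ {ε} = { 'n' } — disjoint from FOLLOW(P)
  P → A A A: FIRST \ {ε} = { } — this is the only nullable alternative, skip

X: nullable alternative(s) X → P; FOLLOW(X) = { $ }
  X → A num: FIRST \ {ε} = { 'num' } — disjoint from FOLLOW(X)
  X → P: FIRST \ {ε} = { 'n' } — this is the only nullable alternative, skip

No FIRST/FOLLOW conflicts found.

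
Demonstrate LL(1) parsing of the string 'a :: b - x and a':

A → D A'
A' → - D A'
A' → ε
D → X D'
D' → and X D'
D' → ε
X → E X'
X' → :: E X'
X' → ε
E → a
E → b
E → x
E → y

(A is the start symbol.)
LL(1) parsing maintains a stack (initially the start symbol over $) and the input. At each step: if the stack top is a terminal, match it against the current input token; if it is a non-terminal N, replace it with the RHS of M[N, lookahead] (the unique production whose predict set contains the lookahead).

Stack is shown with the top on the left.

Stack            Input               Action
-------------------------------------------
A $              a :: b - x and a $  output A → D A'
D A' $           a :: b - x and a $  output D → X D'
X D' A' $        a :: b - x and a $  output X → E X'
E X' D' A' $     a :: b - x and a $  output E → a
a X' D' A' $     a :: b - x and a $  match 'a'
X' D' A' $       :: b - x and a $    output X' → :: E X'
:: E X' D' A' $  :: b - x and a $    match '::'
E X' D' A' $     b - x and a $       output E → b
b X' D' A' $     b - x and a $       match 'b'
X' D' A' $       - x and a $         output X' → ε
D' A' $          - x and a $         output D' → ε
A' $             - x and a $         output A' → - D A'
- D A' $         - x and a $         match '-'
D A' $           x and a $           output D → X D'
X D' A' $        x and a $           output X → E X'
E X' D' A' $     x and a $           output E → x
x X' D' A' $     x and a $           match 'x'
X' D' A' $       and a $             output X' → ε
D' A' $          and a $             output D' → and X D'
and X D' A' $    and a $             match 'and'
X D' A' $        a $                 output X → E X'
E X' D' A' $     a $                 output E → a
a X' D' A' $     a $                 match 'a'
X' D' A' $       $                   output X' → ε
D' A' $          $                   output D' → ε
A' $             $                   output A' → ε
$                $                   accept

The string is accepted.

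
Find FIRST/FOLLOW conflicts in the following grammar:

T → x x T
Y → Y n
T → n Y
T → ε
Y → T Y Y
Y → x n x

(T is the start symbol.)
Nullable non-terminals: T.

T: nullable alternative(s) T → ε; FOLLOW(T) = { $, 'n', 'x' }
  T → x x T: FIRST \ {ε} = { 'x' } — overlaps FOLLOW(T) on { 'x' }: CONFLICT
  T → n Y: FIRST \ {ε} = { 'n' } — overlaps FOLLOW(T) on { 'n' }: CONFLICT
  T → ε: FIRST \ {ε} = { } — this is the only nullable alternative, skip

Y has no nullable alternative, so no FIRST/FOLLOW check is needed there.

So the grammar has 2 FIRST/FOLLOW conflicts (marked CONFLICT above).

Answer: Yes. T → x x T with FOLLOW(T) on { 'x' }; T → n Y with FOLLOW(T) on { 'n' }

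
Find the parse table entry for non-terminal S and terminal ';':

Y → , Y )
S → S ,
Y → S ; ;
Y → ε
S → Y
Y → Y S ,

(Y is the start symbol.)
S → S ,, S → Y

To find M[S, ';'], we find productions for S where ';' is in the predict set (PREDICT(N → α) = (FIRST(α) \ {ε}) ∪ (FOLLOW(N) if α ⇒* ε)).

Relevant sets:
  FIRST(S) = { ',', ';', ε }
  FIRST(Y) = { ',', ';', ε }
  FOLLOW(S) = { ',', ';' }

S → S ,: PREDICT = { ',', ';' }
  ';' is in predict set, so this production goes in M[S, ';']
S → Y: PREDICT = { ',', ';' }
  ';' is in predict set, so this production goes in M[S, ';']

M[S, ';'] = S → S ,, S → Y  (a multiply-defined cell — the grammar is not LL(1))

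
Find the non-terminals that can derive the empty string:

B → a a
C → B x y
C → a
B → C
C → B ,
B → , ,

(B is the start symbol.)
There are no ε-productions, so no non-terminal can derive ε.
No non-terminals are nullable.

Answer: None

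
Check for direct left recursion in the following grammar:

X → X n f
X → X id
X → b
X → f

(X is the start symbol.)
Yes, X is left-recursive

X → X n f: LEFT RECURSIVE (starts with X)
X → X id: LEFT RECURSIVE (starts with X)
X → b: starts with b
X → f: starts with f

The grammar has direct left recursion on: X.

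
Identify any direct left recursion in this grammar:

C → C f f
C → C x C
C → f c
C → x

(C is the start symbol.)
Yes, C is left-recursive

Direct left recursion occurs when N → N α for some non-terminal N (the right-hand side begins with the left-hand side itself).

C → C f f: LEFT RECURSIVE (starts with C)
C → C x C: LEFT RECURSIVE (starts with C)
C → f c: starts with f
C → x: starts with x

The grammar has direct left recursion on: C.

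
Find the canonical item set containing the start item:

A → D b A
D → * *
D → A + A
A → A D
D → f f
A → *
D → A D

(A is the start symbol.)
{ [A → . *], [A → . A D], [A → . D b A], [A' → . A], [D → . * *], [D → . A + A], [D → . A D], [D → . f f] }

First, augment the grammar with A' → A
I₀ = CLOSURE({ [A' → . A] }):
  [A' → . A] has the dot before A: add [A → . D b A], [A → . A D], [A → . *]
  [A → . D b A] has the dot before D: add [D → . * *], [D → . A + A], [D → . f f], [D → . A D]
No further items can be added.

I₀ = { [A → . *], [A → . A D], [A → . D b A], [A' → . A], [D → . * *], [D → . A + A], [D → . A D], [D → . f f] }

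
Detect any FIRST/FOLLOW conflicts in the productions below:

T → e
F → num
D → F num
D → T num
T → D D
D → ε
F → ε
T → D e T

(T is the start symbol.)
Yes. T → D e T with FOLLOW(T) on { 'num' }; F → num with FOLLOW(F) on { 'num' }; D → F num with FOLLOW(D) on { 'num' }; D → T num with FOLLOW(D) on { 'e', 'num' }

A FIRST/FOLLOW conflict occurs when a non-terminal N has a nullable alternative N → β (β ⇒* ε) and another alternative N → α with FIRST(α) ∩ FOLLOW(N) ≠ ∅: on such a lookahead the parser cannot decide between expanding α and letting N vanish via β.

Nullable non-terminals: D, F, T.
FIRST sets used below: FIRST(F) = { 'num', ε }, FIRST(T) = { 'e', 'num', ε }, FIRST(D) = { 'e', 'num', ε }

D: nullable alternative(s) D → ε; FOLLOW(D) = { $, 'e', 'num' }
  D → F num: FIRST \ {ε} = { 'num' } — overlaps FOLLOW(D) on { 'num' }: CONFLICT
  D → T num: FIRST \ {ε} = { 'e', 'num' } — overlaps FOLLOW(D) on { 'e', 'num' }: CONFLICT
  D → ε: FIRST \ {ε} = { } — this is the only nullable alternative, skip

F: nullable alternative(s) F → ε; FOLLOW(F) = { 'num' }
  F → num: FIRST \ {ε} = { 'num' } — overlaps FOLLOW(F) on { 'num' }: CONFLICT
  F → ε: FIRST \ {ε} = { } — this is the only nullable alternative, skip

T: nullable alternative(s) T → D D; FOLLOW(T) = { $, 'num' }
  T → e: FIRST \ {ε} = { 'e' } — disjoint from FOLLOW(T)
  T → D D: FIRST \ {ε} = { 'e', 'num' } — this is the only nullable alternative, skip
  T → D e T: FIRST \ {ε} = { 'e', 'num' } — overlaps FOLLOW(T) on { 'num' }: CONFLICT

So the grammar has 4 FIRST/FOLLOW conflicts (marked CONFLICT above).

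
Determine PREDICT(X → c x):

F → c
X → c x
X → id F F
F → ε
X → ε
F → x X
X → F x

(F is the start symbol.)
{ 'c' }

PREDICT(X → c x) = (FIRST(RHS) \ {ε}) ∪ (FOLLOW(X) if ε ∈ FIRST(RHS), i.e. RHS ⇒* ε)
FIRST(c x) = { 'c' }
ε ∉ FIRST(c x), so FOLLOW(X) is not added.
PREDICT(X → c x) = { 'c' }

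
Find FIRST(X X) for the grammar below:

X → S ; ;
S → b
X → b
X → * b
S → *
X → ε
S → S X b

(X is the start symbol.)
FIRST sets of the non-terminals involved (from the grammar, by fixed-point iteration):
  FIRST(X) = { '*', 'b', ε }

To compute FIRST(X X), process the symbols left to right:
Symbol X is a non-terminal. Add FIRST(X) \ {ε} = { '*', 'b' }
X is nullable (ε ∈ FIRST(X)), continue to the next symbol.
Symbol X is a non-terminal. Add FIRST(X) \ {ε} = { '*', 'b' }
X is nullable (ε ∈ FIRST(X)), continue to the next symbol.
All symbols are nullable, so ε is in the result.
FIRST(X X) = { '*', 'b', ε }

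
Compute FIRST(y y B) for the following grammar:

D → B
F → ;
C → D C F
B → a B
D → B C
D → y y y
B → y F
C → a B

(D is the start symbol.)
To compute FIRST(y y B), process the symbols left to right:
Symbol y is a terminal. Add 'y' and stop.
FIRST(y y B) = { 'y' }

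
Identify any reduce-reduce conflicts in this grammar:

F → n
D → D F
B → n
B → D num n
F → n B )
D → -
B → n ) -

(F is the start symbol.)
No reduce-reduce conflicts

Augment with F' → F and build the canonical LR(0) collection (I0 = CLOSURE({[F' → . F]}), then GOTO on every symbol after a dot until no new states appear). It has 13 states:
  I0: { [F → . n B )], [F → . n], [F' → . F] }  — shift
  I1: { [F' → F .] }  — accept
  I2: { [B → . D num n], [B → . n ) -], [B → . n], [D → . -], [D → . D F], [F → n . B )], [F → n .] }  — shift, reduce
  I3: { [D → - .] }  — reduce
  I4: { [F → n B . )] }  — shift
  I5: { [B → D . num n], [D → D . F], [F → . n B )], [F → . n] }  — shift
  I6: { [B → n . ) -], [B → n .] }  — shift, reduce
  I7: { [B → n ) . -] }  — shift
  I8: { [B → n ) - .] }  — reduce
  I9: { [D → D F .] }  — reduce
  I10: { [B → D num . n] }  — shift
  I11: { [B → D num n .] }  — reduce
  I12: { [F → n B ) .] }  — reduce

No state contains more than one complete item.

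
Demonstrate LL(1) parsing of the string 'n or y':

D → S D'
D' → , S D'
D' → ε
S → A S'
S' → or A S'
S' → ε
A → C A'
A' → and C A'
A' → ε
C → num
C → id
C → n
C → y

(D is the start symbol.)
Stack is shown with the top on the left.

Stack         Input     Action
------------------------------
D $           n or y $  output D → S D'
S D' $        n or y $  output S → A S'
A S' D' $     n or y $  output A → C A'
C A' S' D' $  n or y $  output C → n
n A' S' D' $  n or y $  match 'n'
A' S' D' $    or y $    output A' → ε
S' D' $       or y $    output S' → or A S'
or A S' D' $  or y $    match 'or'
A S' D' $     y $       output A → C A'
C A' S' D' $  y $       output C → y
y A' S' D' $  y $       match 'y'
A' S' D' $    $         output A' → ε
S' D' $       $         output S' → ε
D' $          $         output D' → ε
$             $         accept

The string is accepted.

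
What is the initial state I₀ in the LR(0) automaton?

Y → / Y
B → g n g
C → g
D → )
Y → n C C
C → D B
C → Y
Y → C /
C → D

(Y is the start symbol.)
First, augment the grammar with Y' → Y
I₀ = CLOSURE({ [Y' → . Y] }):
  [Y' → . Y] has the dot before Y: add [Y → . / Y], [Y → . n C C], [Y → . C /]
  [Y → . C /] has the dot before C: add [C → . g], [C → . D B], [C → . Y], [C → . D]
  [C → . D B] has the dot before D: add [D → . )]
No further items can be added.

I₀ = { [C → . D B], [C → . D], [C → . Y], [C → . g], [D → . )], [Y → . / Y], [Y → . C /], [Y → . n C C], [Y' → . Y] }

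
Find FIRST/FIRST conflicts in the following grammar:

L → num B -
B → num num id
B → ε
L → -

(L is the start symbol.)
No FIRST/FIRST conflicts.

A FIRST/FIRST conflict occurs when two productions N → α and N → β for the same non-terminal have FIRST(α) ∩ FIRST(β) ≠ ∅ (with ε ∈ FIRST of a nullable right-hand side, so two nullable alternatives also conflict).

Productions for L:
  L → num B -: FIRST = { 'num' }
  L → -: FIRST = { '-' }
Productions for B:
  B → num num id: FIRST = { 'num' }
  B → ε: FIRST = { ε }

All alternatives of each non-terminal have pairwise disjoint FIRST sets.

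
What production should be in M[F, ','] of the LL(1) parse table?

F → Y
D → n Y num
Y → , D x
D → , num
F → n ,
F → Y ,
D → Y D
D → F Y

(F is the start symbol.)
F → Y, F → Y ,

To find M[F, ','], we find productions for F where ',' is in the predict set (PREDICT(N → α) = (FIRST(α) \ {ε}) ∪ (FOLLOW(N) if α ⇒* ε)).

Relevant sets:
  FIRST(Y) = { ',' }

F → Y: PREDICT = { ',' }
  ',' is in predict set, so this production goes in M[F, ',']
F → n ,: PREDICT = { 'n' }
F → Y ,: PREDICT = { ',' }
  ',' is in predict set, so this production goes in M[F, ',']

M[F, ','] = F → Y, F → Y ,  (a multiply-defined cell — the grammar is not LL(1))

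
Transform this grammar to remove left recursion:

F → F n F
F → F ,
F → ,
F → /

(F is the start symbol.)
F → , F'
F → / F'
F' → n F F'
F' → , F'
F' → ε

F is directly left-recursive. The standard transformation for
  A → A α₁ | ... | A α_m | β₁ | ... | β_n
is
  A  → β₁ A' | ... | β_n A'
  A' → α₁ A' | ... | α_m A' | ε

F → , becomes F → , F'
F → / becomes F → / F'
F → F n F becomes F' → n F F'
F → F , becomes F' → , F'
Add F' → ε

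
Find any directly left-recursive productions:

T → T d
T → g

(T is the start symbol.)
Yes, T is left-recursive

Direct left recursion occurs when N → N α for some non-terminal N (the right-hand side begins with the left-hand side itself).

T → T d: LEFT RECURSIVE (starts with T)
T → g: starts with g

The grammar has direct left recursion on: T.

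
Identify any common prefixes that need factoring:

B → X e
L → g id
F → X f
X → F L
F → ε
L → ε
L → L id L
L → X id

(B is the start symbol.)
No, left-factoring is not needed

Left-factoring is needed when two productions for the same non-terminal
share a common prefix on the right-hand side.

Productions for L:
  L → g id
  L → ε
  L → L id L
  L → X id
Productions for F:
  F → X f
  F → ε

No common prefixes found.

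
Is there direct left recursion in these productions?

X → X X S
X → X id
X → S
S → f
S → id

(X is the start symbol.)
Direct left recursion occurs when N → N α for some non-terminal N (the right-hand side begins with the left-hand side itself).

X → X X S: LEFT RECURSIVE (starts with X)
X → X id: LEFT RECURSIVE (starts with X)
X → S: starts with S
S → f: starts with f
S → id: starts with id

The grammar has direct left recursion on: X.

Answer: Yes, X is left-recursive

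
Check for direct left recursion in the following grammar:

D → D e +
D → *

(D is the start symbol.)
Direct left recursion occurs when N → N α for some non-terminal N (the right-hand side begins with the left-hand side itself).

D → D e +: LEFT RECURSIVE (starts with D)
D → *: starts with '*'

The grammar has direct left recursion on: D.

Answer: Yes, D is left-recursive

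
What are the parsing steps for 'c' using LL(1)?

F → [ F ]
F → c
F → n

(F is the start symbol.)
Stack is shown with the top on the left.

Stack  Input  Action
--------------------
F $    c $    output F → c
c $    c $    match 'c'
$      $      accept

The string is accepted.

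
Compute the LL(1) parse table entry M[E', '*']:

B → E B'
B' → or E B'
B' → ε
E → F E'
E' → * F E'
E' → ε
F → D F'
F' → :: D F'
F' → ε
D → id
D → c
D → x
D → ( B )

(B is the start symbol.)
E' → * F E'

To find M[E', '*'], we find productions for E' where '*' is in the predict set (PREDICT(N → α) = (FIRST(α) \ {ε}) ∪ (FOLLOW(N) if α ⇒* ε)).

Relevant sets:
  FOLLOW(E') = { $, ')', 'or' }

E' → * F E': PREDICT = { '*' }
  '*' is in predict set, so this production goes in M[E', '*']
E' → ε: PREDICT = { $, ')', 'or' }

M[E', '*'] = E' → * F E'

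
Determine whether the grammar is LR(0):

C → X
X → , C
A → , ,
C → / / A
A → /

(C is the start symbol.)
Yes, the grammar is LR(0)

A grammar is LR(0) if no state in the canonical LR(0) collection has:
  - both a shift item (dot before a terminal) and a complete item (shift-reduce conflict), or
  - two or more complete items (reduce-reduce conflict; the accept item [C' → C .] counts as a complete item here).

Augment with C' → C and build the canonical LR(0) collection (I0 = CLOSURE({[C' → . C]}), then GOTO on every symbol after a dot until no new states appear). It has 11 states:
  I0: { [C → . / / A], [C → . X], [C' → . C], [X → . , C] }  — shift
  I1: { [C → . / / A], [C → . X], [X → , . C], [X → . , C] }  — shift
  I2: { [C → / . / A] }  — shift
  I3: { [C' → C .] }  — accept
  I4: { [C → X .] }  — reduce
  I5: { [A → . , ,], [A → . /], [C → / / . A] }  — shift
  I6: { [A → , . ,] }  — shift
  I7: { [A → / .] }  — reduce
  I8: { [C → / / A .] }  — reduce
  I9: { [A → , , .] }  — reduce
  I10: { [X → , C .] }  — reduce

Every state is either a pure shift/goto state or contains exactly one complete item and nothing to shift — no conflicts. The grammar is LR(0).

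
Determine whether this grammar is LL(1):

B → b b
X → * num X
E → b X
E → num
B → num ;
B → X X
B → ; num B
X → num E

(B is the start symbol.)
Relevant sets:
  FIRST(X) = { '*', 'num' }

For B:
  PREDICT(B → b b) = { 'b' }
  PREDICT(B → num ';') = { 'num' }
  PREDICT(B → X X) = { '*', 'num' }
  PREDICT(B → ';' num B) = { ';' }
For X:
  PREDICT(X → '*' num X) = { '*' }
  PREDICT(X → num E) = { 'num' }
For E:
  PREDICT(E → b X) = { 'b' }
  PREDICT(E → num) = { 'num' }

Conflict found: Predict set conflict for B: { 'num' }
The grammar is NOT LL(1).

Answer: No. Predict set conflict for B: { 'num' }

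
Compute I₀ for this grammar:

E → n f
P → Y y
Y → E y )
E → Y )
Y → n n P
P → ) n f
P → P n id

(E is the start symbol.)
{ [E → . Y )], [E → . n f], [E' → . E], [Y → . E y )], [Y → . n n P] }

First, augment the grammar with E' → E
I₀ = CLOSURE({ [E' → . E] }):
  [E' → . E] has the dot before E: add [E → . n f], [E → . Y )]
  [E → . Y )] has the dot before Y: add [Y → . E y )], [Y → . n n P]
No further items can be added.

I₀ = { [E → . Y )], [E → . n f], [E' → . E], [Y → . E y )], [Y → . n n P] }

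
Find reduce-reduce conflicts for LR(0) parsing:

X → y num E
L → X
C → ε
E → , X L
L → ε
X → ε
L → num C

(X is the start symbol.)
Yes — I6: [L → .] vs [X → .]

A reduce-reduce conflict occurs when an LR(0) state has two complete items [A → α .] and [B → β .] — both call for a reduction, and with no lookahead the parser cannot choose between them.

Augment with X' → X and build the canonical LR(0) collection (I0 = CLOSURE({[X' → . X]}), then GOTO on every symbol after a dot until no new states appear). It has 11 states:
  I0: { [X → . y num E], [X → .], [X' → . X] }  — shift, reduce
  I1: { [X' → X .] }  — accept
  I2: { [X → y . num E] }  — shift
  I3: { [E → . , X L], [X → y num . E] }  — shift
  I4: { [E → , . X L], [X → . y num E], [X → .] }  — shift, reduce
  I5: { [X → y num E .] }  — reduce
  I6: { [E → , X . L], [L → . X], [L → . num C], [L → .], [X → . y num E], [X → .] }  — shift, 2 reduces
  I7: { [E → , X L .] }  — reduce
  I8: { [L → X .] }  — reduce
  I9: { [C → .], [L → num . C] }  — reduce
  I10: { [L → num C .] }  — reduce

I6 contains complete items [L → .], [X → .] — reduce-reduce conflict.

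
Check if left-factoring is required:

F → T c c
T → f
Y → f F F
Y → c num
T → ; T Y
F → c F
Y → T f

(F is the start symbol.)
No, left-factoring is not needed

Left-factoring is needed when two productions for the same non-terminal
share a common prefix on the right-hand side.

Productions for F:
  F → T c c
  F → c F
Productions for T:
  T → f
  T → ; T Y
Productions for Y:
  Y → f F F
  Y → c num
  Y → T f

No common prefixes found.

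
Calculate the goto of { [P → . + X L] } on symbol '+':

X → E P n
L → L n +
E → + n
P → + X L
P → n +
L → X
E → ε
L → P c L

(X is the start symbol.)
{ [E → . + n], [E → .], [P → + . X L], [X → . E P n] }

GOTO(I, '+') = CLOSURE({ [A → αX.β] : [A → α.Xβ] ∈ I, X = '+' })

Items with dot before '+', with the dot advanced:
  [P → . + X L] → [P → + . X L]
Closure of the advanced items:
  [P → + . X L] has the dot before X: add [X → . E P n]
  [X → . E P n] has the dot before E: add [E → . + n], [E → .]

GOTO = { [E → . + n], [E → .], [P → + . X L], [X → . E P n] }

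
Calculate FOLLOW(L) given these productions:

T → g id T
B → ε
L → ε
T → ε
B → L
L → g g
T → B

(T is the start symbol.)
To compute FOLLOW(L), find every occurrence of L on a right-hand side N → α L β: add FIRST(β) \ {ε}, and if β is empty or nullable also add FOLLOW(N). Iterate to a fixed point.

In B → L: L is at the end, add FOLLOW(B)

The FOLLOW sets referred to above (computed the same way, to a fixed point):
  FOLLOW(B) = { $ }

Taking the union: FOLLOW(L) = { $ }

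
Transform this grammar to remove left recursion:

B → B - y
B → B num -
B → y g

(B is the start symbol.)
B is directly left-recursive. The standard transformation for
  A → A α₁ | ... | A α_m | β₁ | ... | β_n
is
  A  → β₁ A' | ... | β_n A'
  A' → α₁ A' | ... | α_m A' | ε

B → y g becomes B → y g B'
B → B - y becomes B' → - y B'
B → B num - becomes B' → num - B'
Add B' → ε

Resulting grammar:
B → y g B'
B' → - y B'
B' → num - B'
B' → ε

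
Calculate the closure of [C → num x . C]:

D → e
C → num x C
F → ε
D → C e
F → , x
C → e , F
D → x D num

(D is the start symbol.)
Start with: [C → num x . C]
  [C → num x . C] has the dot before C: add [C → . num x C], [C → . e , F]
No further items can be added.

CLOSURE = { [C → . e , F], [C → . num x C], [C → num x . C] }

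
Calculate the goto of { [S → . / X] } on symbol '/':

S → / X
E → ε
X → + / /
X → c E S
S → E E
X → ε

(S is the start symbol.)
GOTO(I, '/') = CLOSURE({ [A → αX.β] : [A → α.Xβ] ∈ I, X = '/' })

Items with dot before '/', with the dot advanced:
  [S → . / X] → [S → / . X]
Closure of the advanced items:
  [S → / . X] has the dot before X: add [X → . + / /], [X → . c E S], [X → .]

GOTO = { [S → / . X], [X → . + / /], [X → . c E S], [X → .] }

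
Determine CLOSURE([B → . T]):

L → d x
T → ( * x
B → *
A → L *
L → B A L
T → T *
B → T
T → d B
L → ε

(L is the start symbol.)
Start with: [B → . T]
  [B → . T] has the dot before T: add [T → . ( * x], [T → . T *], [T → . d B]
No further items can be added.

CLOSURE = { [B → . T], [T → . ( * x], [T → . T *], [T → . d B] }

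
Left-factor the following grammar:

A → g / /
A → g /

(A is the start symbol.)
Left-factoring transforms A → αβ₁ | αβ₂ into A → αA' and A' → β₁ | β₂
(α is the longest common prefix among the alternatives). Repeat until
no nonterminal has two alternatives with a common prefix.

Round 1: A has alternatives sharing prefix 'g /'. Introduce A': A → g / A'
  Add: A' → /
  Add: A' → ε

No remaining common prefixes — done.

Resulting grammar:
A → g / A'
A' → /
A' → ε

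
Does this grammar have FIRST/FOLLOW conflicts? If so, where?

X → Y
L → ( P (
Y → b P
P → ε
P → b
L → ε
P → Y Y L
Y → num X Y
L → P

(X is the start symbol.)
Yes. L → '(' P '(' with FOLLOW(L) on { '(' }; L → P with FOLLOW(L) on { 'b', 'num' }; P → b with FOLLOW(P) on { 'b' }; P → Y Y L with FOLLOW(P) on { 'b', 'num' }

A FIRST/FOLLOW conflict occurs when a non-terminal N has a nullable alternative N → β (β ⇒* ε) and another alternative N → α with FIRST(α) ∩ FOLLOW(N) ≠ ∅: on such a lookahead the parser cannot decide between expanding α and letting N vanish via β.

Nullable non-terminals: L, P.
FIRST sets used below: FIRST(P) = { 'b', 'num', ε }, FIRST(Y) = { 'b', 'num' }

L: nullable alternative(s) L → ε, L → P; FOLLOW(L) = { $, '(', 'b', 'num' }
  L → ( P (: FIRST \ {ε} = { '(' } — overlaps FOLLOW(L) on { '(' }: CONFLICT
  L → ε: FIRST \ {ε} = { } — disjoint from FOLLOW(L)
  L → P: FIRST \ {ε} = { 'b', 'num' } — overlaps FOLLOW(L) on { 'b', 'num' }: CONFLICT

P: nullable alternative(s) P → ε; FOLLOW(P) = { $, '(', 'b', 'num' }
  P → ε: FIRST \ {ε} = { } — this is the only nullable alternative, skip
  P → b: FIRST \ {ε} = { 'b' } — overlaps FOLLOW(P) on { 'b' }: CONFLICT
  P → Y Y L: FIRST \ {ε} = { 'b', 'num' } — overlaps FOLLOW(P) on { 'b', 'num' }: CONFLICT

X, Y have no nullable alternative, so no FIRST/FOLLOW check is needed there.

So the grammar has 4 FIRST/FOLLOW conflicts (marked CONFLICT above).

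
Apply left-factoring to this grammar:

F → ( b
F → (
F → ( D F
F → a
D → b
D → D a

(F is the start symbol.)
F → ( F'
F' → b
F' → ε
F' → D F
F → a
D → b
D → D a

Left-factoring transforms A → αβ₁ | αβ₂ into A → αA' and A' → β₁ | β₂
(α is the longest common prefix among the alternatives). Repeat until
no nonterminal has two alternatives with a common prefix.

Round 1: F has alternatives sharing prefix '('. Introduce F': F → ( F'
  Add: F' → b
  Add: F' → ε
  Add: F' → D F

No remaining common prefixes — done.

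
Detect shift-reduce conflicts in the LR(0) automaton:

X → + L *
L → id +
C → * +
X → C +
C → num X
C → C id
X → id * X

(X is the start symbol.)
Augment with X' → X and build the canonical LR(0) collection (I0 = CLOSURE({[X' → . X]}), then GOTO on every symbol after a dot until no new states appear). It has 17 states:
  I0: { [C → . * +], [C → . C id], [C → . num X], [X → . + L *], [X → . C +], [X → . id * X], [X' → . X] }  — shift
  I1: { [C → * . +] }  — shift
  I2: { [L → . id +], [X → + . L *] }  — shift
  I3: { [C → C . id], [X → C . +] }  — shift
  I4: { [X' → X .] }  — accept
  I5: { [X → id . * X] }  — shift
  I6: { [C → . * +], [C → . C id], [C → . num X], [C → num . X], [X → . + L *], [X → . C +], [X → . id * X] }  — shift
  I7: { [C → num X .] }  — reduce
  I8: { [C → . * +], [C → . C id], [C → . num X], [X → . + L *], [X → . C +], [X → . id * X], [X → id * . X] }  — shift
  I9: { [X → id * X .] }  — reduce
  I10: { [X → C + .] }  — reduce
  I11: { [C → C id .] }  — reduce
  I12: { [X → + L . *] }  — shift
  I13: { [L → id . +] }  — shift
  I14: { [L → id + .] }  — reduce
  I15: { [X → + L * .] }  — reduce
  I16: { [C → * + .] }  — reduce

No state contains both a complete item and a shift item.

Answer: No shift-reduce conflicts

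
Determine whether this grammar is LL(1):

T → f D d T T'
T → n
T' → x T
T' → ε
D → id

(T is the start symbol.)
A grammar is LL(1) if for each non-terminal N with multiple productions, the predict sets of those productions are pairwise disjoint, where PREDICT(N → α) = (FIRST(α) \ {ε}) ∪ (FOLLOW(N) if α ⇒* ε).

Relevant sets:
  FOLLOW(T') = { $, 'x' }

For T:
  PREDICT(T → f D d T T') = { 'f' }
  PREDICT(T → n) = { 'n' }
For T':
  PREDICT(T' → x T) = { 'x' }
  PREDICT(T' → ε) = { $, 'x' }
D has a single production, so nothing to check there.

Conflict found: Predict set conflict for T': { 'x' }
The grammar is NOT LL(1).

Answer: No. Predict set conflict for T': { 'x' }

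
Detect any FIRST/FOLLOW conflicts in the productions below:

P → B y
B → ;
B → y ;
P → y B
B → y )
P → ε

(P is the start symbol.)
No FIRST/FOLLOW conflicts.

A FIRST/FOLLOW conflict occurs when a non-terminal N has a nullable alternative N → β (β ⇒* ε) and another alternative N → α with FIRST(α) ∩ FOLLOW(N) ≠ ∅: on such a lookahead the parser cannot decide between expanding α and letting N vanish via β.

Nullable non-terminals: P.
FIRST sets used below: FIRST(B) = { ';', 'y' }

P: nullable alternative(s) P → ε; FOLLOW(P) = { $ }
  P → B y: FIRST \ {ε} = { ';', 'y' } — disjoint from FOLLOW(P)
  P → y B: FIRST \ {ε} = { 'y' } — disjoint from FOLLOW(P)
  P → ε: FIRST \ {ε} = { } — this is the only nullable alternative, skip

B has no nullable alternative, so no FIRST/FOLLOW check is needed there.

No FIRST/FOLLOW conflicts found.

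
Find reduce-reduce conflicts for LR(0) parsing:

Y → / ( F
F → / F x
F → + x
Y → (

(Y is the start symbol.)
A reduce-reduce conflict occurs when an LR(0) state has two complete items [A → α .] and [B → β .] — both call for a reduction, and with no lookahead the parser cannot choose between them.

Augment with Y' → Y and build the canonical LR(0) collection (I0 = CLOSURE({[Y' → . Y]}), then GOTO on every symbol after a dot until no new states appear). It has 11 states:
  I0: { [Y → . (], [Y → . / ( F], [Y' → . Y] }  — shift
  I1: { [Y → ( .] }  — reduce
  I2: { [Y → / . ( F] }  — shift
  I3: { [Y' → Y .] }  — accept
  I4: { [F → . + x], [F → . / F x], [Y → / ( . F] }  — shift
  I5: { [F → + . x] }  — shift
  I6: { [F → . + x], [F → . / F x], [F → / . F x] }  — shift
  I7: { [Y → / ( F .] }  — reduce
  I8: { [F → / F . x] }  — shift
  I9: { [F → / F x .] }  — reduce
  I10: { [F → + x .] }  — reduce

No state contains more than one complete item.

Answer: No reduce-reduce conflicts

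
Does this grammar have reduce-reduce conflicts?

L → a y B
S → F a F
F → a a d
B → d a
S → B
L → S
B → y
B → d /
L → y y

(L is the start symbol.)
No reduce-reduce conflicts

Augment with L' → L and build the canonical LR(0) collection (I0 = CLOSURE({[L' → . L]}), then GOTO on every symbol after a dot until no new states appear). It has 19 states:
  I0: { [B → . d /], [B → . d a], [B → . y], [F → . a a d], [L → . S], [L → . a y B], [L → . y y], [L' → . L], [S → . B], [S → . F a F] }  — shift
  I1: { [S → B .] }  — reduce
  I2: { [S → F . a F] }  — shift
  I3: { [L' → L .] }  — accept
  I4: { [L → S .] }  — reduce
  I5: { [F → a . a d], [L → a . y B] }  — shift
  I6: { [B → d . /], [B → d . a] }  — shift
  I7: { [B → y .], [L → y . y] }  — shift, reduce
  I8: { [L → y y .] }  — reduce
  I9: { [B → d / .] }  — reduce
  I10: { [B → d a .] }  — reduce
  I11: { [F → a a . d] }  — shift
  I12: { [B → . d /], [B → . d a], [B → . y], [L → a y . B] }  — shift
  I13: { [L → a y B .] }  — reduce
  I14: { [B → y .] }  — reduce
  I15: { [F → a a d .] }  — reduce
  I16: { [F → . a a d], [S → F a . F] }  — shift
  I17: { [S → F a F .] }  — reduce
  I18: { [F → a . a d] }  — shift

No state contains more than one complete item.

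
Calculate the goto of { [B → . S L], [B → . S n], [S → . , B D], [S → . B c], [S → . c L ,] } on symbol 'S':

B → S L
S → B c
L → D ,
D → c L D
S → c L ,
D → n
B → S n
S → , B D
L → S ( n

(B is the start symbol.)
{ [B → . S L], [B → . S n], [B → S . L], [B → S . n], [D → . c L D], [D → . n], [L → . D ,], [L → . S ( n], [S → . , B D], [S → . B c], [S → . c L ,] }

GOTO(I, 'S') = CLOSURE({ [A → αX.β] : [A → α.Xβ] ∈ I, X = 'S' })

Items with dot before 'S', with the dot advanced:
  [B → . S L] → [B → S . L]
  [B → . S n] → [B → S . n]
Closure of the advanced items:
  [B → S . L] has the dot before L: add [L → . D ,], [L → . S ( n]
  [L → . D ,] has the dot before D: add [D → . c L D], [D → . n]
  [L → . S ( n] has the dot before S: add [S → . B c], [S → . c L ,], [S → . , B D]
  [S → . B c] has the dot before B: add [B → . S L], [B → . S n]

GOTO = { [B → . S L], [B → . S n], [B → S . L], [B → S . n], [D → . c L D], [D → . n], [L → . D ,], [L → . S ( n], [S → . , B D], [S → . B c], [S → . c L ,] }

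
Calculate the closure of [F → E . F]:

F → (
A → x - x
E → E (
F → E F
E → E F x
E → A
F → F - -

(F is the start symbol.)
{ [A → . x - x], [E → . A], [E → . E (], [E → . E F x], [F → . (], [F → . E F], [F → . F - -], [F → E . F] }

To compute CLOSURE, for each item [A → α.Bβ] where B is a non-terminal, add [B → .γ] for all productions B → γ; repeat for the newly added items until nothing changes.

Start with: [F → E . F]
  [F → E . F] has the dot before F: add [F → . (], [F → . E F], [F → . F - -]
  [F → . E F] has the dot before E: add [E → . E (], [E → . E F x], [E → . A]
  [E → . A] has the dot before A: add [A → . x - x]
No further items can be added.

CLOSURE = { [A → . x - x], [E → . A], [E → . E (], [E → . E F x], [F → . (], [F → . E F], [F → . F - -], [F → E . F] }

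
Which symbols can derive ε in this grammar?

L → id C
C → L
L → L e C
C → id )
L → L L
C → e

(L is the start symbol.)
None

There are no ε-productions, so no non-terminal can derive ε.
No non-terminals are nullable.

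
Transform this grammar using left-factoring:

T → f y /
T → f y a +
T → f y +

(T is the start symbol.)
Left-factoring transforms A → αβ₁ | αβ₂ into A → αA' and A' → β₁ | β₂
(α is the longest common prefix among the alternatives). Repeat until
no nonterminal has two alternatives with a common prefix.

Round 1: T has alternatives sharing prefix 'f y'. Introduce T': T → f y T'
  Add: T' → /
  Add: T' → a +
  Add: T' → +

No remaining common prefixes — done.

Resulting grammar:
T → f y T'
T' → /
T' → a +
T' → +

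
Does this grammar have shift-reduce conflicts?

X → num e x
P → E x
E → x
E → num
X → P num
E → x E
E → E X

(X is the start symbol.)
Augment with X' → X and build the canonical LR(0) collection (I0 = CLOSURE({[X' → . X]}), then GOTO on every symbol after a dot until no new states appear). It has 13 states:
  I0: { [E → . E X], [E → . num], [E → . x E], [E → . x], [P → . E x], [X → . P num], [X → . num e x], [X' → . X] }  — shift
  I1: { [E → . E X], [E → . num], [E → . x E], [E → . x], [E → E . X], [P → . E x], [P → E . x], [X → . P num], [X → . num e x] }  — shift
  I2: { [X → P . num] }  — shift
  I3: { [X' → X .] }  — accept
  I4: { [E → num .], [X → num . e x] }  — shift, reduce
  I5: { [E → . E X], [E → . num], [E → . x E], [E → . x], [E → x . E], [E → x .] }  — shift, reduce
  I6: { [E → . E X], [E → . num], [E → . x E], [E → . x], [E → E . X], [E → x E .], [P → . E x], [X → . P num], [X → . num e x] }  — shift, reduce
  I7: { [E → num .] }  — reduce
  I8: { [E → E X .] }  — reduce
  I9: { [X → num e . x] }  — shift
  I10: { [X → num e x .] }  — reduce
  I11: { [X → P num .] }  — reduce
  I12: { [E → . E X], [E → . num], [E → . x E], [E → . x], [E → x . E], [E → x .], [P → E x .] }  — shift, 2 reduces

I4 contains reduce item [E → num .] and shift item [X → num . e x] — shift-reduce conflict.
I5 contains reduce item [E → x .] and shift items [E → . num], [E → . x], [E → . x E] — shift-reduce conflict.
I6 contains reduce item [E → x E .] and shift items [E → . num], [E → . x], [E → . x E], [X → . num e x] — shift-reduce conflict.
I12 contains reduce items [E → x .], [P → E x .] and shift items [E → . num], [E → . x], [E → . x E] — shift-reduce conflict.

Answer: Yes — I4: [E → num .] vs [X → num . e x]; I5: [E → x .] vs [E → . num]; I6: [E → x E .] vs [E → . num]; I12: [E → x .] vs [E → . num]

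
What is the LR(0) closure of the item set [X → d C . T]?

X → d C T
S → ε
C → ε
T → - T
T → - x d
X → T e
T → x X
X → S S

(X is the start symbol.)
{ [T → . - T], [T → . - x d], [T → . x X], [X → d C . T] }

To compute CLOSURE, for each item [A → α.Bβ] where B is a non-terminal, add [B → .γ] for all productions B → γ; repeat for the newly added items until nothing changes.

Start with: [X → d C . T]
  [X → d C . T] has the dot before T: add [T → . - T], [T → . - x d], [T → . x X]
No further items can be added.

CLOSURE = { [T → . - T], [T → . - x d], [T → . x X], [X → d C . T] }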